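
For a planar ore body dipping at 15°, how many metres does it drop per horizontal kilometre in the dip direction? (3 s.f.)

268 m

drop per km = 1000 × tan 15° = 1000 × 0.2679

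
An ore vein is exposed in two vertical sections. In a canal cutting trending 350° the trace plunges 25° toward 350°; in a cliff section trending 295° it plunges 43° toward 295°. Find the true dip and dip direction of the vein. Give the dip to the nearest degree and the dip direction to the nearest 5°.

true dip 43°, dip direction 290°

The two traces are lines in the plane: v₁ = (sin 350°·cos 25°, cos 350°·cos 25°, −sin 25°), v₂ = (sin 295°·cos 43°, cos 295°·cos 43°, −sin 43°).
The plane normal is n = v₁ × v₂ ∝ (-0.478, 0.173, 0.543).
True dip = arccos(n_z / |n|) = arccos(0.7300) = 43.1°.
Dip direction = azimuth of (n_x, n_y) = atan2(-0.478, 0.173) = 290°.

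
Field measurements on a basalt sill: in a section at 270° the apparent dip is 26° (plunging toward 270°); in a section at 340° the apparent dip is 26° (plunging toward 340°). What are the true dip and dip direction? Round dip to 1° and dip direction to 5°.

Each apparent-dip line lies in the plane. As unit vectors (x east, y north, z up), v₁ plunges 26°→270° and v₂ plunges 26°→340°.
n = v₁ × v₂ = (-0.370, 0.259, 0.759) (taken with n_z > 0).
True dip = arccos(n_z / |n|) = arccos(0.8592) = 30.8°.
Dip direction = azimuth of (n_x, n_y) = atan2(-0.370, 0.259) = 305°.

true dip 31°, dip direction 305°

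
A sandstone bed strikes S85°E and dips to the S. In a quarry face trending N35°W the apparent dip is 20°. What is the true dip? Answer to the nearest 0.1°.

25.4°

The section is 50° from the strike.
tan(true dip) = tan 20° / sin 50° = 0.4751
δ = arctan(0.4751) = 25.41°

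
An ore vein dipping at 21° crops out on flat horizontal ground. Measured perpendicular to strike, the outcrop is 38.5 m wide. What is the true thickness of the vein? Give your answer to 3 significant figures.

True thickness t = w · sin(dip) = 38.5 × sin 21°
t = 38.5 × 0.3584 = 13.797 m

13.8 m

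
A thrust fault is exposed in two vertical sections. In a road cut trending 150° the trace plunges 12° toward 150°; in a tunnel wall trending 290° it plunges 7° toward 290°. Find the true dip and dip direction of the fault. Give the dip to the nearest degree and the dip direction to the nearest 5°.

true dip 26°, dip direction 215°

The two traces are lines in the plane: v₁ = (sin 150°·cos 12°, cos 150°·cos 12°, −sin 12°), v₂ = (sin 290°·cos 7°, cos 290°·cos 7°, −sin 7°).
The plane normal is n = v₁ × v₂ ∝ (-0.174, -0.254, 0.624).
True dip = arccos(n_z / |n|) = arccos(0.8971) = 26.2°.
The horizontal component of n points toward azimuth atan2(n_x, n_y) = 214°, the dip direction.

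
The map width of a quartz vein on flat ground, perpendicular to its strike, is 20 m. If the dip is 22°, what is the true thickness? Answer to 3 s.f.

7.49 m

True thickness t = w · sin(dip) = 20 × sin 22°
t = 20 × 0.3746 = 7.492 m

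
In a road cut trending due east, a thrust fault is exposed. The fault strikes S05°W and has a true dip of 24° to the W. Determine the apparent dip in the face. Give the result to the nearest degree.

24°

The section lies 85° from the strike.
tan α = tan 24° × sin 85° = 0.4452 × 0.9962 = 0.4435
apparent dip = arctan 0.4435 = 23.92°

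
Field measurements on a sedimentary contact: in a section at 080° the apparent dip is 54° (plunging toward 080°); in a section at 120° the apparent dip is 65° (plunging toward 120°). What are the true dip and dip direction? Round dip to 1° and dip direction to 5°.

true dip 65°, dip direction 130°

Each apparent-dip line lies in the plane. As unit vectors (x east, y north, z up), v₁ plunges 54°→080° and v₂ plunges 65°→120°.
The plane normal is n = v₁ × v₂ ∝ (0.263, -0.229, 0.160).
True dip = arccos(n_z / |n|) = arccos(0.4163) = 65.4°.
Dip direction = azimuth of (n_x, n_y) = atan2(0.263, -0.229) = 131°.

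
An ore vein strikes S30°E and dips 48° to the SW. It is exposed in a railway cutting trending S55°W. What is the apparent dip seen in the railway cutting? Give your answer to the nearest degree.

48°

The section lies 85° from the strike.
tan(apparent dip) = tan 48° · sin 85° = 1.1064
α = arctan(1.1064) = 47.89°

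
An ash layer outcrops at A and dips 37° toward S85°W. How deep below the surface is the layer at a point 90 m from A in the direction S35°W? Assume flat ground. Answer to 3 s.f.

The hole lies 50° from the dip direction, so the down-dip offset is 90 × cos 50° = 57.85 m.
Depth = down-dip offset × tan(dip) = 57.85 × tan 37° = 57.85 × 0.7536
Depth = 43.59 m

43.6 m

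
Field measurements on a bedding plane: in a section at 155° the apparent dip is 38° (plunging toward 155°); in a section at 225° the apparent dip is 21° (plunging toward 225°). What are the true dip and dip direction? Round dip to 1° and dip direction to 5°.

Represent each trace as a vector plunging at its apparent dip toward its trend (east-north-up frame): v₁ = (0.333, -0.714, -0.616), v₂ = (-0.660, -0.660, -0.358).
The plane normal is n = v₁ × v₂ ∝ (0.150, -0.526, 0.691).
True dip = arccos(n_z / |n|) = arccos(0.7843) = 38.3°.
Dip direction = azimuth of (n_x, n_y) = atan2(0.150, -0.526) = 164°.

true dip 38°, dip direction 165°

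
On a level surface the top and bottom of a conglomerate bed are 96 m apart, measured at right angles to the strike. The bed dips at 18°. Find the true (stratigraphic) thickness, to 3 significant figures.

29.7 m

True thickness t = w · sin(dip) = 96 × sin 18°
t = 96 × 0.3090 = 29.666 m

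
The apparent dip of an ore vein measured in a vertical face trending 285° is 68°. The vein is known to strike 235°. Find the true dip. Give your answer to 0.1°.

72.8°

β = acute angle between strike 235° and section 285° = 50°.
tan δ = tan α / sin β = tan 68° / sin 50° = 2.4751 / 0.7660 = 3.2310
δ = arctan(3.2310) = 72.80°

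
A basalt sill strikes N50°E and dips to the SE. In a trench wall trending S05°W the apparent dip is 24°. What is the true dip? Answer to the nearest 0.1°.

32.2°

β = acute angle between strike N50°E and section S05°W = 45°.
tan(true dip) = tan 24° / sin 45° = 0.6296
true dip = arctan 0.6296 = 32.20°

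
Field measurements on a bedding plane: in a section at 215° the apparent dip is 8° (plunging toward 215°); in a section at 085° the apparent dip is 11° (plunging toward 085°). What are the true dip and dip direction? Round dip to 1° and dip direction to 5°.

true dip 22°, dip direction 145°

Each apparent-dip line lies in the plane. As unit vectors (x east, y north, z up), v₁ plunges 8°→215° and v₂ plunges 11°→085°.
Cross product v₁ × v₂ gives the pole to the plane: n ∝ (0.167, -0.244, 0.745).
Dip δ = arctan(|n_h|/n_z) = arctan(0.296/0.745) = 21.7°.
The horizontal component of n points toward azimuth atan2(n_x, n_y) = 146°, the dip direction.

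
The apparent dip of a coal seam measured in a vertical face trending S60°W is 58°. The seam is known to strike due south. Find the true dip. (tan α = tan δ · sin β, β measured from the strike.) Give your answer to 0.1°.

61.6°

β = acute angle between strike due south and section S60°W = 60°.
tan(true dip) = tan 58° / sin 60° = 1.8479
true dip = arctan 1.8479 = 61.58°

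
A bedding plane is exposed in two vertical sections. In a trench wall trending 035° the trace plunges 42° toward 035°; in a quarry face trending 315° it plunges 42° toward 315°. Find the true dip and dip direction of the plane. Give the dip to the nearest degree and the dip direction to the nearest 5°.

Each apparent-dip line lies in the plane. As unit vectors (x east, y north, z up), v₁ plunges 42°→035° and v₂ plunges 42°→315°.
n = v₁ × v₂ = (-0.056, 0.637, 0.544) (taken with n_z > 0).
tan δ = √(n_x²+n_y²)/n_z = 0.639/0.544, so δ = 49.6°.
Dip direction = atan2(-0.056, 0.637) = 355° (azimuth of n's horizontal projection).

true dip 50°, dip direction 355°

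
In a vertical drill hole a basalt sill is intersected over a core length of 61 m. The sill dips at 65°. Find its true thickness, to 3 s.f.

25.8 m

True thickness t = h · cos(dip) = 61 × cos 65°
t = 61 × 0.4226 = 25.780 m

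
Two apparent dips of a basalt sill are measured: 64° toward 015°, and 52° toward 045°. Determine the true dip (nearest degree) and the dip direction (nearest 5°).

true dip 66°, dip direction 350°

Represent each trace as a vector plunging at its apparent dip toward its trend (east-north-up frame): v₁ = (0.113, 0.423, -0.899), v₂ = (0.435, 0.435, -0.788).
n = v₁ × v₂ = (-0.058, 0.302, 0.135) (taken with n_z > 0).
Dip δ = arctan(|n_h|/n_z) = arctan(0.307/0.135) = 66.3°.
Dip direction = atan2(-0.058, 0.302) = 349° (azimuth of n's horizontal projection).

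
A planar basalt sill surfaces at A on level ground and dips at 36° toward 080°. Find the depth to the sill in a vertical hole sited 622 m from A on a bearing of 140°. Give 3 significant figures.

The hole lies 60° from the dip direction, so the down-dip offset is 622 × cos 60° = 311.00 m.
Depth = down-dip offset × tan(dip) = 311.00 × tan 36° = 311.00 × 0.7265
Depth = 225.95 m

226 m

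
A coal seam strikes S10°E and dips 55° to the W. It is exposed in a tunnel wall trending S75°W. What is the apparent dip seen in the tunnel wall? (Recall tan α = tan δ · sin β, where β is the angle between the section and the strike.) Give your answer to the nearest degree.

The strike is S10°E and the section trends S75°W; the acute angle between them is β = 85°.
tan α = tan 55° × sin 85° = 1.4281 × 0.9962 = 1.4227
apparent dip = arctan 1.4227 = 54.90°

55°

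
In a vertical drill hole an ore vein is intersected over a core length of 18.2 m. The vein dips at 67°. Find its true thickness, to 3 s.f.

7.11 m

True thickness t = h · cos(dip) = 18.2 × cos 67°
t = 18.2 × 0.3907 = 7.111 m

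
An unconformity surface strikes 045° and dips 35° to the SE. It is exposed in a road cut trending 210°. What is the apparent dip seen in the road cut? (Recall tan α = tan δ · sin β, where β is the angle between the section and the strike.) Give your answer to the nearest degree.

10°

Angle between strike (045°) and section (210°): β = 15°.
tan α = tan 35° × sin 15° = 0.7002 × 0.2588 = 0.1812
apparent dip = arctan 0.1812 = 10.27°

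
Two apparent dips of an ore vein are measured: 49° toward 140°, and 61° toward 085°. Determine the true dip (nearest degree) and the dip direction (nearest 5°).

true dip 61°, dip direction 090°

Each apparent-dip line lies in the plane. As unit vectors (x east, y north, z up), v₁ plunges 49°→140° and v₂ plunges 61°→085°.
n = v₁ × v₂ = (0.471, 0.004, 0.261) (taken with n_z > 0).
True dip = arccos(n_z / |n|) = arccos(0.4837) = 61.1°.
Dip direction = atan2(0.471, 0.004) = 89° (azimuth of n's horizontal projection).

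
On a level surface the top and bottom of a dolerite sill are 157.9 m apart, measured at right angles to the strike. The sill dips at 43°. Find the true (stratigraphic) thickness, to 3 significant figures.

108 m

True thickness t = w · sin(dip) = 157.9 × sin 43°
t = 157.9 × 0.6820 = 107.688 m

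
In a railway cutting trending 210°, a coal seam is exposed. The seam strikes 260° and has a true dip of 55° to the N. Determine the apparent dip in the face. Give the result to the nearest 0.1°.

47.6°

The section lies 50° from the strike.
tan α = tan 55° × sin 50° = 1.4281 × 0.7660 = 1.0940
α = arctan(1.0940) = 47.57°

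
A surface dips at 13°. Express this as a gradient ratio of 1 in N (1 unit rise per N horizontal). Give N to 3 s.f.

1 in 4.33

1 : N means tan θ = 1/N, so N = 1/tan 13° = 1/0.2309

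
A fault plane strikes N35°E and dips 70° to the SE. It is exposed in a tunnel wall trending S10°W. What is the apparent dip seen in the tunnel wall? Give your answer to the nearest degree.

The section lies 25° from the strike.
tan α = tan 70° × sin 25° = 2.7475 × 0.4226 = 1.1611
apparent dip = arctan 1.1611 = 49.26°

49°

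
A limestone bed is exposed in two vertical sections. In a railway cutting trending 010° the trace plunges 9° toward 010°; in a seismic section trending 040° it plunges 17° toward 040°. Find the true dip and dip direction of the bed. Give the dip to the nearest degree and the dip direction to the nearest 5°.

true dip 20°, dip direction 075°

The two traces are lines in the plane: v₁ = (sin 10°·cos 9°, cos 10°·cos 9°, −sin 9°), v₂ = (sin 40°·cos 17°, cos 40°·cos 17°, −sin 17°).
Cross product v₁ × v₂ gives the pole to the plane: n ∝ (0.170, 0.046, 0.472).
tan δ = √(n_x²+n_y²)/n_z = 0.176/0.472, so δ = 20.4°.
The horizontal component of n points toward azimuth atan2(n_x, n_y) = 75°, the dip direction.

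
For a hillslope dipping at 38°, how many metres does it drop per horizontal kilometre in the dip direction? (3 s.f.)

drop per km = 1000 × tan 38° = 1000 × 0.7813

781 m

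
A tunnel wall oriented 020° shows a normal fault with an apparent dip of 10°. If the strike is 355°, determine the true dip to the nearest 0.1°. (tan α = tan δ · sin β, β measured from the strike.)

22.6°

The section is 25° from the strike.
tan δ = tan α / sin β = tan 10° / sin 25° = 0.1763 / 0.4226 = 0.4172
δ = arctan(0.4172) = 22.65°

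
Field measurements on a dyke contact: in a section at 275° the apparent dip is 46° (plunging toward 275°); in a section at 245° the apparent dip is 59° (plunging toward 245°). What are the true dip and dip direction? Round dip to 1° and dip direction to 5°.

true dip 62°, dip direction 220°

Each apparent-dip line lies in the plane. As unit vectors (x east, y north, z up), v₁ plunges 46°→275° and v₂ plunges 59°→245°.
Cross product v₁ × v₂ gives the pole to the plane: n ∝ (-0.208, -0.257, 0.179).
tan δ = √(n_x²+n_y²)/n_z = 0.331/0.179, so δ = 61.6°.
Dip direction = azimuth of (n_x, n_y) = atan2(-0.208, -0.257) = 219°.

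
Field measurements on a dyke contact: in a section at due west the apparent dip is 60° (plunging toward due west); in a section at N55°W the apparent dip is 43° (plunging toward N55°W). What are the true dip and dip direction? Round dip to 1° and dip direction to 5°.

Represent each trace as a vector plunging at its apparent dip toward its trend (east-north-up frame): v₁ = (-0.500, -0.000, -0.866), v₂ = (-0.599, 0.419, -0.682).
The plane normal is n = v₁ × v₂ ∝ (-0.363, -0.178, 0.210).
tan δ = √(n_x²+n_y²)/n_z = 0.404/0.210, so δ = 62.6°.
Dip direction = atan2(-0.363, -0.178) = 244° (azimuth of n's horizontal projection).

true dip 63°, dip direction 245°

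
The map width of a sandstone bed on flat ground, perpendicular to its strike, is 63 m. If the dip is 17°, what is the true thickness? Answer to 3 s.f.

18.4 m

True thickness t = w · sin(dip) = 63 × sin 17°
t = 63 × 0.2924 = 18.419 m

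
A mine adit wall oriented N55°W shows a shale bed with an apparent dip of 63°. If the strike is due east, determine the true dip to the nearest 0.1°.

73.7°

β = acute angle between strike due east and section N55°W = 35°.
tan δ = tan α / sin β = tan 63° / sin 35° = 1.9626 / 0.5736 = 3.4217
δ = arctan(3.4217) = 73.71°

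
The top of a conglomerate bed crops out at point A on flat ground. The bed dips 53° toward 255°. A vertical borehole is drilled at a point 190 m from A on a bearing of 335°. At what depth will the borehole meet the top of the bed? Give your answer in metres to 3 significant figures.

The hole lies 80° from the dip direction, so the down-dip offset is 190 × cos 80° = 32.99 m.
Depth = down-dip offset × tan(dip) = 32.99 × tan 53° = 32.99 × 1.3270
Depth = 43.78 m

43.8 m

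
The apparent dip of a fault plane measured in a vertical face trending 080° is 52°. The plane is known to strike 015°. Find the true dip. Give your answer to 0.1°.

54.7°

β = acute angle between strike 015° and section 080° = 65°.
tan(true dip) = tan 52° / sin 65° = 1.4123
δ = arctan(1.4123) = 54.70°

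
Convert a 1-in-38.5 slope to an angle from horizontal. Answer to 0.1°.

tan θ = 1/38.5 = 0.0260
θ = arctan(0.0260) = 1.49°

1.5°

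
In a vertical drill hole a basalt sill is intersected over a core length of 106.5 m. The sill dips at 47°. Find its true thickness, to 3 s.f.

72.6 m

True thickness t = h · cos(dip) = 106.5 × cos 47°
t = 106.5 × 0.6820 = 72.633 m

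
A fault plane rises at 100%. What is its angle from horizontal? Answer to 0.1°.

45.0°

tan θ = 100/100 = 1.0000
θ = arctan(1.0000) = 45.00°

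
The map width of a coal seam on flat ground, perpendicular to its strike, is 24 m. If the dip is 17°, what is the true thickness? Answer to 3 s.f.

7.02 m

True thickness t = w · sin(dip) = 24 × sin 17°
t = 24 × 0.2924 = 7.017 m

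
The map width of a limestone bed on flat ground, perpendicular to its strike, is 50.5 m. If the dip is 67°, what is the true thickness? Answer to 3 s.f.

46.5 m

True thickness t = w · sin(dip) = 50.5 × sin 67°
t = 50.5 × 0.9205 = 46.485 m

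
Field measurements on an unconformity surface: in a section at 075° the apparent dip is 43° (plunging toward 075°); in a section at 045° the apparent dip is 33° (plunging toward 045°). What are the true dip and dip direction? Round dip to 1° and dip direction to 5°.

true dip 45°, dip direction 095°

Represent each trace as a vector plunging at its apparent dip toward its trend (east-north-up frame): v₁ = (0.706, 0.189, -0.682), v₂ = (0.593, 0.593, -0.545).
The plane normal is n = v₁ × v₂ ∝ (0.301, -0.020, 0.307).
True dip = arccos(n_z / |n|) = arccos(0.7125) = 44.6°.
Dip direction = atan2(0.301, -0.020) = 94° (azimuth of n's horizontal projection).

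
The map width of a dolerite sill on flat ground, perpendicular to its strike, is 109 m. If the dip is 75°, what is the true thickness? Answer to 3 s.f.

True thickness t = w · sin(dip) = 109 × sin 75°
t = 109 × 0.9659 = 105.286 m

105 m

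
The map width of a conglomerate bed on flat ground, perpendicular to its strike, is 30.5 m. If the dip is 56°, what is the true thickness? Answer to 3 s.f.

25.3 m

True thickness t = w · sin(dip) = 30.5 × sin 56°
t = 30.5 × 0.8290 = 25.286 m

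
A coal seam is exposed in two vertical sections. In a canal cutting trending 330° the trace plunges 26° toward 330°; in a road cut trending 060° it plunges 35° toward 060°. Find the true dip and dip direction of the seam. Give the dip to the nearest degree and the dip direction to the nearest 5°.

The two traces are lines in the plane: v₁ = (sin 330°·cos 26°, cos 330°·cos 26°, −sin 26°), v₂ = (sin 60°·cos 35°, cos 60°·cos 35°, −sin 35°).
n = v₁ × v₂ = (0.267, 0.569, 0.736) (taken with n_z > 0).
True dip = arccos(n_z / |n|) = arccos(0.7607) = 40.5°.
Dip direction = atan2(0.267, 0.569) = 25° (azimuth of n's horizontal projection).

true dip 40°, dip direction 025°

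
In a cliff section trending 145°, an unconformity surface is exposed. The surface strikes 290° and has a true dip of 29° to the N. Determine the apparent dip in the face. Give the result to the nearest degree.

The section lies 35° from the strike.
tan α = tan 29° × sin 35° = 0.5543 × 0.5736 = 0.3179
apparent dip = arctan 0.3179 = 17.64°

18°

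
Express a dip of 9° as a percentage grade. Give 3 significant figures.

15.8%

grade % = 100 × tan 9° = 100 × 0.1584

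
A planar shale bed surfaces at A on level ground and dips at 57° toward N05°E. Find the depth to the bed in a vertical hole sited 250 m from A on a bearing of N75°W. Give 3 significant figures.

66.8 m

The hole lies 80° from the dip direction, so the down-dip offset is 250 × cos 80° = 43.41 m.
Depth = down-dip offset × tan(dip) = 43.41 × tan 57° = 43.41 × 1.5399
Depth = 66.85 m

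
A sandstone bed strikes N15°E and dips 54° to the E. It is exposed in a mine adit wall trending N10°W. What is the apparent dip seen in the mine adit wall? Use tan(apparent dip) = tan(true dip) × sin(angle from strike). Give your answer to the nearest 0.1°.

The strike is N15°E and the section trends N10°W; the acute angle between them is β = 25°.
tan(apparent dip) = tan 54° · sin 25° = 0.5817
apparent dip = arctan 0.5817 = 30.19°

30.2°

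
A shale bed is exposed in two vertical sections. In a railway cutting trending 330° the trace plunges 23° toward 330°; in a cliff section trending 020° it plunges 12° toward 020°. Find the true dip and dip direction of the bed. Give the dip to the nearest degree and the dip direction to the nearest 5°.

true dip 23°, dip direction 320°

Each apparent-dip line lies in the plane. As unit vectors (x east, y north, z up), v₁ plunges 23°→330° and v₂ plunges 12°→020°.
The plane normal is n = v₁ × v₂ ∝ (-0.193, 0.226, 0.690).
tan δ = √(n_x²+n_y²)/n_z = 0.298/0.690, so δ = 23.4°.
Dip direction = azimuth of (n_x, n_y) = atan2(-0.193, 0.226) = 319°.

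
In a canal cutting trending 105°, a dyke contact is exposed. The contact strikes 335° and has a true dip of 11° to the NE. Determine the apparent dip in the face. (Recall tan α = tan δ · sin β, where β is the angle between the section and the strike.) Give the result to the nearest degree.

8°

The strike is 335° and the section trends 105°; the acute angle between them is β = 50°.
tan α = tan 11° × sin 50° = 0.1944 × 0.7660 = 0.1489
apparent dip = arctan 0.1489 = 8.47°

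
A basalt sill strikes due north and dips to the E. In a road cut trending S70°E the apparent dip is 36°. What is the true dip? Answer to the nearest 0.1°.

β = acute angle between strike due north and section S70°E = 70°.
tan δ = tan α / sin β = tan 36° / sin 70° = 0.7265 / 0.9397 = 0.7732
δ = arctan(0.7732) = 37.71°

37.7°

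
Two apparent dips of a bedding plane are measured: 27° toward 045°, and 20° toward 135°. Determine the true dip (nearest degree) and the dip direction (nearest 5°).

The two traces are lines in the plane: v₁ = (sin 45°·cos 27°, cos 45°·cos 27°, −sin 27°), v₂ = (sin 135°·cos 20°, cos 135°·cos 20°, −sin 20°).
Cross product v₁ × v₂ gives the pole to the plane: n ∝ (0.517, 0.086, 0.837).
Dip δ = arctan(|n_h|/n_z) = arctan(0.524/0.837) = 32.1°.
Dip direction = atan2(0.517, 0.086) = 81° (azimuth of n's horizontal projection).

true dip 32°, dip direction 080°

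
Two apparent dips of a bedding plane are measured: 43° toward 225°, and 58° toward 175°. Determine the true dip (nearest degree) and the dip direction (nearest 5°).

true dip 58°, dip direction 170°

Each apparent-dip line lies in the plane. As unit vectors (x east, y north, z up), v₁ plunges 43°→225° and v₂ plunges 58°→175°.
Cross product v₁ × v₂ gives the pole to the plane: n ∝ (0.079, -0.470, 0.297).
True dip = arccos(n_z / |n|) = arccos(0.5288) = 58.1°.
The horizontal component of n points toward azimuth atan2(n_x, n_y) = 171°, the dip direction.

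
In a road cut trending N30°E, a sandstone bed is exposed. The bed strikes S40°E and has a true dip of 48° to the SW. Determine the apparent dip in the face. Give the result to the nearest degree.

46°

Angle between strike (S40°E) and section (N30°E): β = 70°.
tan(apparent dip) = tan 48° · sin 70° = 1.0436
α = arctan(1.0436) = 46.22°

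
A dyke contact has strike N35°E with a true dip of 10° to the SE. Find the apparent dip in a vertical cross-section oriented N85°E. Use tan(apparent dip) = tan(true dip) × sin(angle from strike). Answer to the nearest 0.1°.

The strike is N35°E and the section trends N85°E; the acute angle between them is β = 50°.
tan α = tan 10° × sin 50° = 0.1763 × 0.7660 = 0.1351
apparent dip = arctan 0.1351 = 7.69°

7.7°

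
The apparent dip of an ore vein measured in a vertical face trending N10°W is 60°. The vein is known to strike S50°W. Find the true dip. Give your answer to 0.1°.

β = acute angle between strike S50°W and section N10°W = 60°.
tan(true dip) = tan 60° / sin 60° = 2.0000
true dip = arctan 2.0000 = 63.43°

63.4°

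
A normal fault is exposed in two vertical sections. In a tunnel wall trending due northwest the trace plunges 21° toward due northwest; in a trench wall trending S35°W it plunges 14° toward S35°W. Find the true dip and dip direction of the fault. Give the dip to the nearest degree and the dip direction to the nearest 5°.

true dip 27°, dip direction 275°

Represent each trace as a vector plunging at its apparent dip toward its trend (east-north-up frame): v₁ = (-0.660, 0.660, -0.358), v₂ = (-0.557, -0.795, -0.242).
The plane normal is n = v₁ × v₂ ∝ (-0.445, 0.040, 0.892).
True dip = arccos(n_z / |n|) = arccos(0.8943) = 26.6°.
Dip direction = azimuth of (n_x, n_y) = atan2(-0.445, 0.040) = 275°.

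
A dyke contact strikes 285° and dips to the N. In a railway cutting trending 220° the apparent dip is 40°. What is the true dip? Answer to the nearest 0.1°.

β = acute angle between strike 285° and section 220° = 65°.
tan δ = tan α / sin β = tan 40° / sin 65° = 0.8391 / 0.9063 = 0.9258
true dip = arctan 0.9258 = 42.79°

42.8°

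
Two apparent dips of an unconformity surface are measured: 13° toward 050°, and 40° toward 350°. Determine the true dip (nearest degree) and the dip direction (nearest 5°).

Represent each trace as a vector plunging at its apparent dip toward its trend (east-north-up frame): v₁ = (0.746, 0.626, -0.225), v₂ = (-0.133, 0.754, -0.643).
The plane normal is n = v₁ × v₂ ∝ (-0.233, 0.510, 0.646).
True dip = arccos(n_z / |n|) = arccos(0.7556) = 40.9°.
Dip direction = azimuth of (n_x, n_y) = atan2(-0.233, 0.510) = 335°.

true dip 41°, dip direction 335°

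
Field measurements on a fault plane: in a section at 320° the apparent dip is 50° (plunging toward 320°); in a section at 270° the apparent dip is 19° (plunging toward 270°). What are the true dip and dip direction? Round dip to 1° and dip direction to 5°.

Each apparent-dip line lies in the plane. As unit vectors (x east, y north, z up), v₁ plunges 50°→320° and v₂ plunges 19°→270°.
The plane normal is n = v₁ × v₂ ∝ (-0.160, 0.590, 0.466).
True dip = arccos(n_z / |n|) = arccos(0.6060) = 52.7°.
Dip direction = atan2(-0.160, 0.590) = 345° (azimuth of n's horizontal projection).

true dip 53°, dip direction 345°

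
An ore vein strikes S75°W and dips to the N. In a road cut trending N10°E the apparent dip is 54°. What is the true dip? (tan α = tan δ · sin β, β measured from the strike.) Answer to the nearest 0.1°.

56.6°

The section is 65° from the strike.
tan δ = tan α / sin β = tan 54° / sin 65° = 1.3764 / 0.9063 = 1.5187
δ = arctan(1.5187) = 56.64°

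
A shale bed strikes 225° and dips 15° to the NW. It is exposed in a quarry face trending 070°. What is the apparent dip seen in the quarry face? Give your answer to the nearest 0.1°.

Angle between strike (225°) and section (070°): β = 25°.
tan(apparent dip) = tan 15° · sin 25° = 0.1132
α = arctan(0.1132) = 6.46°

6.5°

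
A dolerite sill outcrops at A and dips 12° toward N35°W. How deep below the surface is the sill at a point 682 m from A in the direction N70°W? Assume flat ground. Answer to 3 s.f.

119 m

The hole lies 35° from the dip direction, so the down-dip offset is 682 × cos 35° = 558.66 m.
Depth = down-dip offset × tan(dip) = 558.66 × tan 12° = 558.66 × 0.2126
Depth = 118.75 m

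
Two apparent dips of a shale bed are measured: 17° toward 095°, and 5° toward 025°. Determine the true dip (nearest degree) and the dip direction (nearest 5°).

Each apparent-dip line lies in the plane. As unit vectors (x east, y north, z up), v₁ plunges 17°→095° and v₂ plunges 5°→025°.
The plane normal is n = v₁ × v₂ ∝ (0.271, -0.040, 0.895).
True dip = arccos(n_z / |n|) = arccos(0.9562) = 17.0°.
Dip direction = azimuth of (n_x, n_y) = atan2(0.271, -0.040) = 98°.

true dip 17°, dip direction 100°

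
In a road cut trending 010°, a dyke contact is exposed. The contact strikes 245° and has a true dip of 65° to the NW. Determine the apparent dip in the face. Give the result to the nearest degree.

The strike is 245° and the section trends 010°; the acute angle between them is β = 55°.
tan(apparent dip) = tan 65° · sin 55° = 1.7567
apparent dip = arctan 1.7567 = 60.35°

60°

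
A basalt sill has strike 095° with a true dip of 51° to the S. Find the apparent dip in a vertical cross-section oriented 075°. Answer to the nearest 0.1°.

22.9°

Angle between strike (095°) and section (075°): β = 20°.
tan α = tan 51° × sin 20° = 1.2349 × 0.3420 = 0.4224
apparent dip = arctan 0.4224 = 22.90°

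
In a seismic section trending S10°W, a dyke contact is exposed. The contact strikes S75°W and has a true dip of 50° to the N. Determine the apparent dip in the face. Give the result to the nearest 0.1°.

47.2°

Angle between strike (S75°W) and section (S10°W): β = 65°.
tan(apparent dip) = tan 50° · sin 65° = 1.0801
apparent dip = arctan 1.0801 = 47.21°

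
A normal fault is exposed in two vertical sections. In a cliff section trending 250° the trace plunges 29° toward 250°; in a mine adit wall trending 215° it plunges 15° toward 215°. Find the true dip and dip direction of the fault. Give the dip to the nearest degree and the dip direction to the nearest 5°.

Each apparent-dip line lies in the plane. As unit vectors (x east, y north, z up), v₁ plunges 29°→250° and v₂ plunges 15°→215°.
The plane normal is n = v₁ × v₂ ∝ (-0.306, 0.056, 0.485).
tan δ = √(n_x²+n_y²)/n_z = 0.311/0.485, so δ = 32.7°.
The horizontal component of n points toward azimuth atan2(n_x, n_y) = 280°, the dip direction.

true dip 33°, dip direction 280°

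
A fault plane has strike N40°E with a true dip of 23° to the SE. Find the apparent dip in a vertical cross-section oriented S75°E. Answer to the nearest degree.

The strike is N40°E and the section trends S75°E; the acute angle between them is β = 65°.
tan α = tan 23° × sin 65° = 0.4245 × 0.9063 = 0.3847
α = arctan(0.3847) = 21.04°

21°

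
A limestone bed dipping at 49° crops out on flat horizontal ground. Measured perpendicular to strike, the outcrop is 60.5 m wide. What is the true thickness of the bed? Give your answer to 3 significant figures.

True thickness t = w · sin(dip) = 60.5 × sin 49°
t = 60.5 × 0.7547 = 45.660 m

45.7 m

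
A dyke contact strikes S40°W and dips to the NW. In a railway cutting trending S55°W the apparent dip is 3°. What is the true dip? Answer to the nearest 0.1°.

11.4°

β = acute angle between strike S40°W and section S55°W = 15°.
tan(true dip) = tan 3° / sin 15° = 0.2025
true dip = arctan 0.2025 = 11.45°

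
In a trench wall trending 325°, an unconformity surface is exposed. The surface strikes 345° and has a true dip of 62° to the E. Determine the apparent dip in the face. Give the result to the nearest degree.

The section lies 20° from the strike.
tan(apparent dip) = tan 62° · sin 20° = 0.6432
α = arctan(0.6432) = 32.75°

33°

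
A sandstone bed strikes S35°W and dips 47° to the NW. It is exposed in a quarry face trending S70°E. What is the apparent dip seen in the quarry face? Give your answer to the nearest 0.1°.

Angle between strike (S35°W) and section (S70°E): β = 75°.
tan(apparent dip) = tan 47° · sin 75° = 1.0358
α = arctan(1.0358) = 46.01°

46.0°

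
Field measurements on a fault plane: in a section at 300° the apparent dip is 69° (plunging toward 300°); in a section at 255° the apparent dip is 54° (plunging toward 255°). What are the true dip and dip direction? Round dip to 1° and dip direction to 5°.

The two traces are lines in the plane: v₁ = (sin 300°·cos 69°, cos 300°·cos 69°, −sin 69°), v₂ = (sin 255°·cos 54°, cos 255°·cos 54°, −sin 54°).
The plane normal is n = v₁ × v₂ ∝ (-0.287, 0.279, 0.149).
tan δ = √(n_x²+n_y²)/n_z = 0.400/0.149, so δ = 69.6°.
The horizontal component of n points toward azimuth atan2(n_x, n_y) = 314°, the dip direction.

true dip 70°, dip direction 315°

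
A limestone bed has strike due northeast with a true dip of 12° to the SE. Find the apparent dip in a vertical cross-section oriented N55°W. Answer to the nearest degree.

The strike is due northeast and the section trends N55°W; the acute angle between them is β = 80°.
tan α = tan 12° × sin 80° = 0.2126 × 0.9848 = 0.2093
α = arctan(0.2093) = 11.82°

12°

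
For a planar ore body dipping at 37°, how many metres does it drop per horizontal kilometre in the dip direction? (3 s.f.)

drop per km = 1000 × tan 37° = 1000 × 0.7536

754 m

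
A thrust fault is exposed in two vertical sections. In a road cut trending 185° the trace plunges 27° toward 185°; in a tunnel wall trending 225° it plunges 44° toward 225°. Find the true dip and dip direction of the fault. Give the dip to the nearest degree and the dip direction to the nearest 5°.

Represent each trace as a vector plunging at its apparent dip toward its trend (east-north-up frame): v₁ = (-0.078, -0.888, -0.454), v₂ = (-0.509, -0.509, -0.695).
The plane normal is n = v₁ × v₂ ∝ (-0.386, -0.177, 0.412).
Dip δ = arctan(|n_h|/n_z) = arctan(0.424/0.412) = 45.8°.
Dip direction = atan2(-0.386, -0.177) = 245° (azimuth of n's horizontal projection).

true dip 46°, dip direction 245°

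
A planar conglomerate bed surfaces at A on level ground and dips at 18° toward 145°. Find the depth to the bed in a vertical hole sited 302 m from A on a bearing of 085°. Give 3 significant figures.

The hole lies 60° from the dip direction, so the down-dip offset is 302 × cos 60° = 151.00 m.
Depth = down-dip offset × tan(dip) = 151.00 × tan 18° = 151.00 × 0.3249
Depth = 49.06 m

49.1 m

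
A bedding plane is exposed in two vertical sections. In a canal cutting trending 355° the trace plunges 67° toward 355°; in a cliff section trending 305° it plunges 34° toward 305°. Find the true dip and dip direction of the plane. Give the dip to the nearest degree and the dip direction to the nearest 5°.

true dip 69°, dip direction 020°

The two traces are lines in the plane: v₁ = (sin 355°·cos 67°, cos 355°·cos 67°, −sin 67°), v₂ = (sin 305°·cos 34°, cos 305°·cos 34°, −sin 34°).
Cross product v₁ × v₂ gives the pole to the plane: n ∝ (0.220, 0.606, 0.248).
True dip = arccos(n_z / |n|) = arccos(0.3592) = 69.0°.
Dip direction = atan2(0.220, 0.606) = 20° (azimuth of n's horizontal projection).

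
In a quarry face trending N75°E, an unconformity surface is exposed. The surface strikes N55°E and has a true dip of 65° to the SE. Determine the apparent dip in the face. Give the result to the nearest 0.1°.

The section lies 20° from the strike.
tan α = tan 65° × sin 20° = 2.1445 × 0.3420 = 0.7335
apparent dip = arctan 0.7335 = 36.26°

36.3°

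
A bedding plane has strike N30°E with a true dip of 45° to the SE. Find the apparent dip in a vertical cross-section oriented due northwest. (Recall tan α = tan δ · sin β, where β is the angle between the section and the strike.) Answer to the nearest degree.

The section lies 75° from the strike.
tan(apparent dip) = tan 45° · sin 75° = 0.9659
α = arctan(0.9659) = 44.01°

44°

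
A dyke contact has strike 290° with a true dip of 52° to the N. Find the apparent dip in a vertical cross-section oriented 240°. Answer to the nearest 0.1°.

Angle between strike (290°) and section (240°): β = 50°.
tan(apparent dip) = tan 52° · sin 50° = 0.9805
α = arctan(0.9805) = 44.44°

44.4°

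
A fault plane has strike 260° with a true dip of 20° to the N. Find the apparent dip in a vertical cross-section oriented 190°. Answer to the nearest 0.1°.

Angle between strike (260°) and section (190°): β = 70°.
tan(apparent dip) = tan 20° · sin 70° = 0.3420
α = arctan(0.3420) = 18.88°

18.9°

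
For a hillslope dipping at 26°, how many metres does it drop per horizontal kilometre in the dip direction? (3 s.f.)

488 m

drop per km = 1000 × tan 26° = 1000 × 0.4877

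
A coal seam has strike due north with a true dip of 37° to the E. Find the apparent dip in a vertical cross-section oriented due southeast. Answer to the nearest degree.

The section lies 45° from the strike.
tan α = tan 37° × sin 45° = 0.7536 × 0.7071 = 0.5328
apparent dip = arctan 0.5328 = 28.05°

28°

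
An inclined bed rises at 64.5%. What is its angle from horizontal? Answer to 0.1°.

32.8°

tan θ = 64.5/100 = 0.6450
θ = arctan(0.6450) = 32.82°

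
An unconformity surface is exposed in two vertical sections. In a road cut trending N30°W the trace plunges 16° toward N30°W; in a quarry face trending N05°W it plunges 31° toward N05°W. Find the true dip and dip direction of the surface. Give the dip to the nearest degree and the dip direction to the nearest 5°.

true dip 41°, dip direction 040°

Each apparent-dip line lies in the plane. As unit vectors (x east, y north, z up), v₁ plunges 16°→N30°W and v₂ plunges 31°→N05°W.
n = v₁ × v₂ = (0.193, 0.227, 0.348) (taken with n_z > 0).
Dip δ = arctan(|n_h|/n_z) = arctan(0.298/0.348) = 40.6°.
Dip direction = azimuth of (n_x, n_y) = atan2(0.193, 0.227) = 40°.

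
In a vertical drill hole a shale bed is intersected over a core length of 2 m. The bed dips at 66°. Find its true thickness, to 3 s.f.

True thickness t = h · cos(dip) = 2 × cos 66°
t = 2 × 0.4067 = 0.813 m

0.813 m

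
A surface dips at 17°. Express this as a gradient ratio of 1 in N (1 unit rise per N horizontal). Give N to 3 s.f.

1 in 3.27

1 : N means tan θ = 1/N, so N = 1/tan 17° = 1/0.3057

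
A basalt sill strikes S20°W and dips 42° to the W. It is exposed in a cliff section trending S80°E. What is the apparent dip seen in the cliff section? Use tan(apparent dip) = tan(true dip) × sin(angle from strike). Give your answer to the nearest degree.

42°

Angle between strike (S20°W) and section (S80°E): β = 80°.
tan(apparent dip) = tan 42° · sin 80° = 0.8867
apparent dip = arctan 0.8867 = 41.56°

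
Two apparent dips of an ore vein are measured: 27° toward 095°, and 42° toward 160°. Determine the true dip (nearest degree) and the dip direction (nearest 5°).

true dip 42°, dip direction 150°

Represent each trace as a vector plunging at its apparent dip toward its trend (east-north-up frame): v₁ = (0.888, -0.078, -0.454), v₂ = (0.254, -0.698, -0.669).
Cross product v₁ × v₂ gives the pole to the plane: n ∝ (0.265, -0.479, 0.600).
tan δ = √(n_x²+n_y²)/n_z = 0.547/0.600, so δ = 42.4°.
Dip direction = atan2(0.265, -0.479) = 151° (azimuth of n's horizontal projection).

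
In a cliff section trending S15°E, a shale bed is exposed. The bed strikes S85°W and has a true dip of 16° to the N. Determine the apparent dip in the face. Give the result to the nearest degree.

The strike is S85°W and the section trends S15°E; the acute angle between them is β = 80°.
tan(apparent dip) = tan 16° · sin 80° = 0.2824
apparent dip = arctan 0.2824 = 15.77°

16°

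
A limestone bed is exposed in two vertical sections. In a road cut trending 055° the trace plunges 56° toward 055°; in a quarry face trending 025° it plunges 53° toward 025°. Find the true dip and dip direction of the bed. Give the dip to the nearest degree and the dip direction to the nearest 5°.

Represent each trace as a vector plunging at its apparent dip toward its trend (east-north-up frame): v₁ = (0.458, 0.321, -0.829), v₂ = (0.254, 0.545, -0.799).
The plane normal is n = v₁ × v₂ ∝ (0.196, 0.155, 0.168).
True dip = arccos(n_z / |n|) = arccos(0.5585) = 56.0°.
The horizontal component of n points toward azimuth atan2(n_x, n_y) = 52°, the dip direction.

true dip 56°, dip direction 050°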